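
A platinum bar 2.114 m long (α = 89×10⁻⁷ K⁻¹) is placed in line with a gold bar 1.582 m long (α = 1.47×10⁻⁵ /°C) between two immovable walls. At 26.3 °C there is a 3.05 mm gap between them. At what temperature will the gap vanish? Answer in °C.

Gap closes when ΔL₁ + ΔL₂ = 3.05 mm = 3.05×10⁻³ m
(α₁L₁ + α₂L₂)ΔT = g
α₁L₁ + α₂L₂ = 89×10⁻⁷×2.114 + 1.47×10⁻⁵×1.582 = 4.207×10⁻⁵ m/K
ΔT = 3.05×10⁻³ / 4.207×10⁻⁵ = 72.498 K
T = 26.3 + 72.498 = 98.798 °C

T = 98.8 °C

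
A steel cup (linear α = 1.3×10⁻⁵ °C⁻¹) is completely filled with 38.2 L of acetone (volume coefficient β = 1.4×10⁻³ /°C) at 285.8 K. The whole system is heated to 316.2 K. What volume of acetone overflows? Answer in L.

The cup also expands: β_container ≈ 3α = 3.9×10⁻⁵ /K
Net overflow = V₀(β_liq − 3α_cont)ΔT
β − 3α = 1.40×10⁻³ − 3.9×10⁻⁵ = 1.361×10⁻³ /K; ΔT = 30.4 K
ΔV = 38.2 × 1.361×10⁻³ × 30.4 = 1.58 L

1.58 L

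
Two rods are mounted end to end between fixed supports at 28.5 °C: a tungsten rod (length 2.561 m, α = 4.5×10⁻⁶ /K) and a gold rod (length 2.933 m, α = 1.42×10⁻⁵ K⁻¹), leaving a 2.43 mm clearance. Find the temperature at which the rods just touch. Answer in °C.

T = 74.2 °C

Gap closes when ΔL₁ + ΔL₂ = 2.43 mm = 2.43×10⁻³ m
(α₁L₁ + α₂L₂)ΔT = g
α₁L₁ + α₂L₂ = 4.5×10⁻⁶×2.561 + 1.42×10⁻⁵×2.933 = 5.31731×10⁻⁵ m/K
ΔT = 2.43×10⁻³ / 5.31731×10⁻⁵ = 45.700 K
T = 28.5 + 45.700 = 74.200 °C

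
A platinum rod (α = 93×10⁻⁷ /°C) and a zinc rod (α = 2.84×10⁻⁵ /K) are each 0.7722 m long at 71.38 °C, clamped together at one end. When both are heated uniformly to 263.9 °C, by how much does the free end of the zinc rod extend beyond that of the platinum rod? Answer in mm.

ΔT = 192.52 K
platinum: ΔL = 93×10⁻⁷ × 0.7722 m × 192.52 = 1.3826×10⁻³ m = 1.3826 mm
zinc: ΔL = 2.84×10⁻⁵ × 0.7722 m × 192.52 = 4.2221×10⁻³ m = 4.2221 mm
difference = 4.2221 − 1.3826 = 2.8395 mm

2.84 mm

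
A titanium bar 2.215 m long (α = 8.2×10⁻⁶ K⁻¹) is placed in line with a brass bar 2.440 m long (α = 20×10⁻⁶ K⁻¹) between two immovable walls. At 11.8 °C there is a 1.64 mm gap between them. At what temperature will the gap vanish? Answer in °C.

α₁L₁ = 1.8163×10⁻⁵ m/K, α₂L₂ = 4.880×10⁻⁵ m/K → total 6.6963×10⁻⁵ m/K
ΔT = g/(α₁L₁+α₂L₂) = 1.64×10⁻³ / 6.6963×10⁻⁵ = 24.491 K
T = 11.8 + 24.491 = 36.291 °C

T = 36.3 °C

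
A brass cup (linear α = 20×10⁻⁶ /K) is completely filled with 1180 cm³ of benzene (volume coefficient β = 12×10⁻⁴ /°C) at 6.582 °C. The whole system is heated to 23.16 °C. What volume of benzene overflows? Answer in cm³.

22.3 cm³

The cup also expands: β_container ≈ 3α = 6.0×10⁻⁵ /K
Net overflow = V₀(β_liq − 3α_cont)ΔT
β − 3α = 1.20×10⁻³ − 6.0×10⁻⁵ = 1.14×10⁻³ /K; ΔT = 16.578 K
ΔV = 1180 × 1.14×10⁻³ × 16.578 = 22.3 cm³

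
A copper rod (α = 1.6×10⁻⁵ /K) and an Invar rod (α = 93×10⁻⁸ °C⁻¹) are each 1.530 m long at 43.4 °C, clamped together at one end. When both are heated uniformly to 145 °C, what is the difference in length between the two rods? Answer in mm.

ΔT = 101.6 K
copper: ΔL = 1.6×10⁻⁵ × 1.530 m × 101.6 = 2.4872×10⁻³ m = 2.4872 mm
Invar: ΔL = 93×10⁻⁸ × 1.530 m × 101.6 = 1.4457×10⁻⁴ m = 0.14457 mm
difference = 2.4872 − 0.14457 = 2.34263 mm

2.34 mm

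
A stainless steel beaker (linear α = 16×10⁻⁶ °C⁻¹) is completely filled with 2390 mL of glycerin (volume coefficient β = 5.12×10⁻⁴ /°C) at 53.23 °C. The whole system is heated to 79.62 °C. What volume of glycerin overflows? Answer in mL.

29.3 mL

The beaker also expands: β_container ≈ 3α = 4.8×10⁻⁵ /K
Net overflow = V₀(β_liq − 3α_cont)ΔT
β − 3α = 5.12×10⁻⁴ − 4.8×10⁻⁵ = 4.64×10⁻⁴ /K; ΔT = 26.39 K
ΔV = 2390 × 4.64×10⁻⁴ × 26.39 = 29.3 mL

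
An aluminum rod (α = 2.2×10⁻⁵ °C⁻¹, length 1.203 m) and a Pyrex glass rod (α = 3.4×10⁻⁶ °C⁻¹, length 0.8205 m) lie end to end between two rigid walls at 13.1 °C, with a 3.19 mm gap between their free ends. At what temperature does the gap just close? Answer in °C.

α₁L₁ = 2.6466×10⁻⁵ m/K, α₂L₂ = 2.7897×10⁻⁶ m/K → total 2.92557×10⁻⁵ m/K
ΔT = g/(α₁L₁+α₂L₂) = 3.19×10⁻³ / 2.92557×10⁻⁵ = 109.04 K
T = 13.1 + 109.04 = 122.14 °C

T = 122 °C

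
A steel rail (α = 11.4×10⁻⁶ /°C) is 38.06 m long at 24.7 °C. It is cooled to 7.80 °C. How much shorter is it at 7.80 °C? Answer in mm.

|ΔT| = |7.80 − 24.7| = 16.90 K
ΔL = αL₀ΔT = (11.4×10⁻⁶)(38.06)(16.90) = 7.33×10⁻³ m

ΔL = 7.33 mm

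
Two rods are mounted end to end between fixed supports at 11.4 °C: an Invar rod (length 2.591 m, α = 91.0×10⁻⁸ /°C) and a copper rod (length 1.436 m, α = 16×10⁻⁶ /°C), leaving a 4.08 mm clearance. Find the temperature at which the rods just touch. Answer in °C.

T = 172 °C

α₁L₁ = 2.35781×10⁻⁶ m/K, α₂L₂ = 2.2976×10⁻⁵ m/K → total 2.533381×10⁻⁵ m/K
ΔT = g/(α₁L₁+α₂L₂) = 4.08×10⁻³ / 2.533381×10⁻⁵ = 161.05 K
T = 11.4 + 161.05 = 172.45 °C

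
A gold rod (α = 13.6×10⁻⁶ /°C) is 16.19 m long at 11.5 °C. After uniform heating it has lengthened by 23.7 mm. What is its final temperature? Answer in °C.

ΔL = αL₀ΔT ⇒ ΔT = ΔL / (αL₀)
ΔT = 23.7×10⁻³ m / (13.6×10⁻⁶ × 16.19 m) = 107.64 K
T = 11.5 + 107.64 = 119.14 °C

T = 119 °C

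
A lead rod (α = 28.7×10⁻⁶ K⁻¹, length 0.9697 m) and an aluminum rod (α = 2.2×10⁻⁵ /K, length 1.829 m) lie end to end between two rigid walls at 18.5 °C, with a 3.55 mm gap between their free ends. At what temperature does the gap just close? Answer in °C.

T = 70.7 °C

Gap closes when ΔL₁ + ΔL₂ = 3.55 mm = 3.55×10⁻³ m
(α₁L₁ + α₂L₂)ΔT = g
α₁L₁ + α₂L₂ = 28.7×10⁻⁶×0.9697 + 2.2×10⁻⁵×1.829 = 6.806839×10⁻⁵ m/K
ΔT = 3.55×10⁻³ / 6.806839×10⁻⁵ = 52.153 K
T = 18.5 + 52.153 = 70.653 °C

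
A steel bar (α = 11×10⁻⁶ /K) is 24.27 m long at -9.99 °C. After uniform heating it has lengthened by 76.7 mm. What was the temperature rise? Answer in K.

ΔT = 287 K

ΔL = αL₀ΔT ⇒ ΔT = ΔL / (αL₀)
ΔT = 76.7×10⁻³ m / (11×10⁻⁶ × 24.27 m) = 287.30 K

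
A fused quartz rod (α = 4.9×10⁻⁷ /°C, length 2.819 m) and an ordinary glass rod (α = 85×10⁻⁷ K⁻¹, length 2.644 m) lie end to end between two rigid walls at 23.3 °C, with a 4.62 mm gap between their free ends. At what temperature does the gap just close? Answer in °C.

T = 217 °C

α₁L₁ = 1.38131×10⁻⁶ m/K, α₂L₂ = 2.2474×10⁻⁵ m/K → total 2.385531×10⁻⁵ m/K
ΔT = g/(α₁L₁+α₂L₂) = 4.62×10⁻³ / 2.385531×10⁻⁵ = 193.67 K
T = 23.3 + 193.67 = 216.97 °C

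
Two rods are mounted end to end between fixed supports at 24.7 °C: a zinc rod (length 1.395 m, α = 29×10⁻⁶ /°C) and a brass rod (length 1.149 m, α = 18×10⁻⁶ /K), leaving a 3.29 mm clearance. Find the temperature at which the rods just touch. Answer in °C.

T = 78.5 °C

Gap closes when ΔL₁ + ΔL₂ = 3.29 mm = 3.29×10⁻³ m
(α₁L₁ + α₂L₂)ΔT = g
α₁L₁ + α₂L₂ = 29×10⁻⁶×1.395 + 18×10⁻⁶×1.149 = 6.1137×10⁻⁵ m/K
ΔT = 3.29×10⁻³ / 6.1137×10⁻⁵ = 53.814 K
T = 24.7 + 53.814 = 78.514 °C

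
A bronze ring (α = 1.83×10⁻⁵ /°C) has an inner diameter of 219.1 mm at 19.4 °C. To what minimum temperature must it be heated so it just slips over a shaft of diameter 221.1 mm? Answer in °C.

T = 518 °C

Required Δd = 221.1 − 219.1 = 2.0 mm
Δd = αd₀ΔT ⇒ ΔT = Δd/(αd₀) = 2.0 / (1.83×10⁻⁵ × 219.1) = 498.81 K
T_min = 19.4 + 498.81 = 518.21 °C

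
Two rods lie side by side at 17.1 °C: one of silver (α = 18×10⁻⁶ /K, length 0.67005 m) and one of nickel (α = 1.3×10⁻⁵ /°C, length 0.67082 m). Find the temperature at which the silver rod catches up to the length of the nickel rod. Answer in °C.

T = 247.6 °C

L₁(1 + α₁ΔT) = L₂(1 + α₂ΔT) ⇒ ΔT = (L₂ − L₁)/(α₁L₁ − α₂L₂)
L₂ − L₁ = 0.67082 − 0.67005 = 7.70×10⁻⁴ m
α₁L₁ − α₂L₂ = 18×10⁻⁶×0.67005 − 1.3×10⁻⁵×0.67082 = 3.34024×10⁻⁶ m/K
ΔT = 7.70×10⁻⁴ / 3.34024×10⁻⁶ = 230.522 K
T = 17.1 + 230.522 = 247.622 °C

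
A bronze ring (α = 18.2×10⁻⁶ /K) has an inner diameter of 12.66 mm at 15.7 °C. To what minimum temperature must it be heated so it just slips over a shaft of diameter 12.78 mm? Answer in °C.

T = 537 °C

Required Δd = 12.78 − 12.66 = 0.12 mm
Δd = αd₀ΔT ⇒ ΔT = Δd/(αd₀) = 0.12 / (18.2×10⁻⁶ × 12.66) = 520.81 K
T_min = 15.7 + 520.81 = 536.51 °C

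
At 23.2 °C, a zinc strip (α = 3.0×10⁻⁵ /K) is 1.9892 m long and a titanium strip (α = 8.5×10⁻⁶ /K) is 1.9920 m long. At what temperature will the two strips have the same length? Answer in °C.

L₁(1 + α₁ΔT) = L₂(1 + α₂ΔT) ⇒ ΔT = (L₂ − L₁)/(α₁L₁ − α₂L₂)
L₂ − L₁ = 1.9920 − 1.9892 = 2.80×10⁻³ m
α₁L₁ − α₂L₂ = 3.0×10⁻⁵×1.9892 − 8.5×10⁻⁶×1.9920 = 4.2744×10⁻⁵ m/K
ΔT = 2.80×10⁻³ / 4.2744×10⁻⁵ = 65.5063 K
T = 23.2 + 65.5063 = 88.7063 °C

T = 88.71 °C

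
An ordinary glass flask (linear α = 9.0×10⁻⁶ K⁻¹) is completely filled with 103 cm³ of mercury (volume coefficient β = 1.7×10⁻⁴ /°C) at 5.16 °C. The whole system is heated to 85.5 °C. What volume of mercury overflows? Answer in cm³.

1.18 cm³

The flask also expands: β_container ≈ 3α = 2.7×10⁻⁵ /K
Net overflow = V₀(β_liq − 3α_cont)ΔT
β − 3α = 1.70×10⁻⁴ − 2.7×10⁻⁵ = 1.43×10⁻⁴ /K; ΔT = 80.34 K
ΔV = 103 × 1.43×10⁻⁴ × 80.34 = 1.18 cm³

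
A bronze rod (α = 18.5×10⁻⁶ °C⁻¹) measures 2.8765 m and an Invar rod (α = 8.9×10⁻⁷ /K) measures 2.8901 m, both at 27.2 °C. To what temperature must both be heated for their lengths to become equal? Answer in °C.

L₁(1 + α₁ΔT) = L₂(1 + α₂ΔT) ⇒ ΔT = (L₂ − L₁)/(α₁L₁ − α₂L₂)
L₂ − L₁ = 2.8901 − 2.8765 = 1.36×10⁻² m
α₁L₁ − α₂L₂ = 18.5×10⁻⁶×2.8765 − 8.9×10⁻⁷×2.8901 = 5.0643061×10⁻⁵ m/K
ΔT = 1.36×10⁻² / 5.0643061×10⁻⁵ = 268.546 K
T = 27.2 + 268.546 = 295.746 °C

T = 295.7 °C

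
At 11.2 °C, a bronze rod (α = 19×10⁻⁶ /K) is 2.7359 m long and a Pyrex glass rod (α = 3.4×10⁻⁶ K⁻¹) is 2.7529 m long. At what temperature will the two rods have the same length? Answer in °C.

T = 410.1 °C

Equal length when α₁L₁ΔT − α₂L₂ΔT = L₂ − L₁ = 1.70×10⁻² m
α₁L₁ = 5.19821×10⁻⁵, α₂L₂ = 9.35986×10⁻⁶ → Δ(αL) = 4.262224×10⁻⁵ m/K
ΔT = 1.70×10⁻² / 4.262224×10⁻⁵ = 398.853 K, so T = 11.2 + 398.853 = 410.053 °C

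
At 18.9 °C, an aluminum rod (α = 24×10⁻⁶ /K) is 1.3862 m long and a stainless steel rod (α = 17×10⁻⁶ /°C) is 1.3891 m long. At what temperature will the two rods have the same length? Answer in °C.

Equal length when α₁L₁ΔT − α₂L₂ΔT = L₂ − L₁ = 2.90×10⁻³ m
α₁L₁ = 3.32688×10⁻⁵, α₂L₂ = 2.36147×10⁻⁵ → Δ(αL) = 9.6541×10⁻⁶ m/K
ΔT = 2.90×10⁻³ / 9.6541×10⁻⁶ = 300.391 K, so T = 18.9 + 300.391 = 319.291 °C

T = 319.3 °C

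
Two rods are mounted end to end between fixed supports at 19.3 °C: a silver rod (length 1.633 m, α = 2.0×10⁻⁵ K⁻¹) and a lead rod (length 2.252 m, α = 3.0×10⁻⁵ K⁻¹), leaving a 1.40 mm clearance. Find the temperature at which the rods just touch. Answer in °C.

T = 33.3 °C

α₁L₁ = 3.266×10⁻⁵ m/K, α₂L₂ = 6.756×10⁻⁵ m/K → total 1.0022×10⁻⁴ m/K
ΔT = g/(α₁L₁+α₂L₂) = 1.40×10⁻³ / 1.0022×10⁻⁴ = 13.969 K
T = 19.3 + 13.969 = 33.269 °C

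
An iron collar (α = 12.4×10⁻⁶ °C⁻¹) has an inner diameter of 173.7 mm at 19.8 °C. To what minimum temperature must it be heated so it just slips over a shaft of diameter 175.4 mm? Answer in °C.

T = 809 °C

Required Δd = 175.4 − 173.7 = 1.7 mm
Δd = αd₀ΔT ⇒ ΔT = Δd/(αd₀) = 1.7 / (12.4×10⁻⁶ × 173.7) = 789.27 K
T_min = 19.8 + 789.27 = 809.07 °C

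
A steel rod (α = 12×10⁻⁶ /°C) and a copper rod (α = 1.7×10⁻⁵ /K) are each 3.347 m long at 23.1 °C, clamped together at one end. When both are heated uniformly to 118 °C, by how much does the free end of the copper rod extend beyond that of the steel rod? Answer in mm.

ΔT = 94.9 K
steel: ΔL = 12×10⁻⁶ × 3.347 m × 94.9 = 3.8116×10⁻³ m = 3.8116 mm
copper: ΔL = 1.7×10⁻⁵ × 3.347 m × 94.9 = 5.3997×10⁻³ m = 5.3997 mm
difference = 5.3997 − 3.8116 = 1.5881 mm

1.59 mm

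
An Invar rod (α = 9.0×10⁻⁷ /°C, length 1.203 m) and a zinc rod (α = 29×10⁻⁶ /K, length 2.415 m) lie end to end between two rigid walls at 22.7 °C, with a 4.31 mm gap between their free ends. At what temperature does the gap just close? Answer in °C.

Gap closes when ΔL₁ + ΔL₂ = 4.31 mm = 4.31×10⁻³ m
(α₁L₁ + α₂L₂)ΔT = g
α₁L₁ + α₂L₂ = 9.0×10⁻⁷×1.203 + 29×10⁻⁶×2.415 = 7.11177×10⁻⁵ m/K
ΔT = 4.31×10⁻³ / 7.11177×10⁻⁵ = 60.604 K
T = 22.7 + 60.604 = 83.304 °C

T = 83.3 °C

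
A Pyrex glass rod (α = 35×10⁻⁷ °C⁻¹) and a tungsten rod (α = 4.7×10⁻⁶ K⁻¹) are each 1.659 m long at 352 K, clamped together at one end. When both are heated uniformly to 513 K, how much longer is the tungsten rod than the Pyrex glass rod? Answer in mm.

0.321 mm

ΔT = 161 K
Pyrex glass: ΔL = 35×10⁻⁷ × 1.659 m × 161 = 9.3485×10⁻⁴ m = 0.93485 mm
tungsten: ΔL = 4.7×10⁻⁶ × 1.659 m × 161 = 1.2554×10⁻³ m = 1.2554 mm
difference = 1.2554 − 0.93485 = 0.32055 mm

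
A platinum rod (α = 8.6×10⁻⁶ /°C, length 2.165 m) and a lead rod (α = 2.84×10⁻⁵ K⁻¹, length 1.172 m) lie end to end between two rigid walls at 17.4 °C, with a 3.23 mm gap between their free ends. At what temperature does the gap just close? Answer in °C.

T = 79.6 °C

Gap closes when ΔL₁ + ΔL₂ = 3.23 mm = 3.23×10⁻³ m
(α₁L₁ + α₂L₂)ΔT = g
α₁L₁ + α₂L₂ = 8.6×10⁻⁶×2.165 + 2.84×10⁻⁵×1.172 = 5.19038×10⁻⁵ m/K
ΔT = 3.23×10⁻³ / 5.19038×10⁻⁵ = 62.231 K
T = 17.4 + 62.231 = 79.631 °C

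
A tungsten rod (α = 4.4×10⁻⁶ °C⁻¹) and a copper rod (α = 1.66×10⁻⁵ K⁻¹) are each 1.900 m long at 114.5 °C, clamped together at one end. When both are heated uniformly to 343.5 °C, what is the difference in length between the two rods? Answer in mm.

5.31 mm

ΔT = 229.0 K
tungsten: ΔL = 4.4×10⁻⁶ × 1.900 m × 229.0 = 1.9144×10⁻³ m = 1.9144 mm
copper: ΔL = 1.66×10⁻⁵ × 1.900 m × 229.0 = 7.2227×10⁻³ m = 7.2227 mm
difference = 7.2227 − 1.9144 = 5.3083 mm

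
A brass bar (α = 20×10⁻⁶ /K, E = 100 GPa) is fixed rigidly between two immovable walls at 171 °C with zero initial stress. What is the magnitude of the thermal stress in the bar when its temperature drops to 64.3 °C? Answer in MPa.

σ = 213 MPa

Fully constrained: the free strain ε = αΔT is blocked, so σ = Eε = EαΔT.
|ΔT| = 106.7 K
σ = 100×10⁹ × 20×10⁻⁶ × 106.7 = 2.13×10⁸ Pa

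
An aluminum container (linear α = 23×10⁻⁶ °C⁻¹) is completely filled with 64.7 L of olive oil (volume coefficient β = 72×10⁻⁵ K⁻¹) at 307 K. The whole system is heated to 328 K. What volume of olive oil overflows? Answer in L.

0.885 L

The container also expands: β_container ≈ 3α = 6.9×10⁻⁵ /K
Net overflow = V₀(β_liq − 3α_cont)ΔT
β − 3α = 7.20×10⁻⁴ − 6.9×10⁻⁵ = 6.51×10⁻⁴ /K; ΔT = 21 K
ΔV = 64.7 × 6.51×10⁻⁴ × 21 = 0.885 L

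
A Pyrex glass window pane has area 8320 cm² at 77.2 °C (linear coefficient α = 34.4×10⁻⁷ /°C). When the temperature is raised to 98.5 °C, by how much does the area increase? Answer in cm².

Area coefficient ≈ 2α; |ΔT| = 21.3 K
ΔA = 2αA₀ΔT = 2(34.4×10⁻⁷)(8320)(21.3) = 1.22 cm²

ΔA = 1.22 cm²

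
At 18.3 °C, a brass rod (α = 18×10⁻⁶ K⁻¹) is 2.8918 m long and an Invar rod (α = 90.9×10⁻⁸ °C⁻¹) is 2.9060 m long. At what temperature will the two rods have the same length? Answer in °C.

T = 305.7 °C

Equal length when α₁L₁ΔT − α₂L₂ΔT = L₂ − L₁ = 1.42×10⁻² m
α₁L₁ = 5.20524×10⁻⁵, α₂L₂ = 2.641554×10⁻⁶ → Δ(αL) = 4.9410846×10⁻⁵ m/K
ΔT = 1.42×10⁻² / 4.9410846×10⁻⁵ = 287.386 K, so T = 18.3 + 287.386 = 305.686 °C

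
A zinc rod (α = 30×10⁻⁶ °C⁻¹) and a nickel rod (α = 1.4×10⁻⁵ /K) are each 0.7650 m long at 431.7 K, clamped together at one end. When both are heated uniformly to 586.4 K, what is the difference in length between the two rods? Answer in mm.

ΔT = 154.7 K
zinc: ΔL = 30×10⁻⁶ × 0.7650 m × 154.7 = 3.5504×10⁻³ m = 3.5504 mm
nickel: ΔL = 1.4×10⁻⁵ × 0.7650 m × 154.7 = 1.6568×10⁻³ m = 1.6568 mm
difference = 3.5504 − 1.6568 = 1.8936 mm

1.89 mm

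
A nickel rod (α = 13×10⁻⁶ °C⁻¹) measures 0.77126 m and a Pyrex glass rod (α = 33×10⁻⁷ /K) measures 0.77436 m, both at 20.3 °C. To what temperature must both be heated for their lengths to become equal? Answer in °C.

L₁(1 + α₁ΔT) = L₂(1 + α₂ΔT) ⇒ ΔT = (L₂ − L₁)/(α₁L₁ − α₂L₂)
L₂ − L₁ = 0.77436 − 0.77126 = 3.10×10⁻³ m
α₁L₁ − α₂L₂ = 13×10⁻⁶×0.77126 − 33×10⁻⁷×0.77436 = 7.470992×10⁻⁶ m/K
ΔT = 3.10×10⁻³ / 7.470992×10⁻⁶ = 414.938 K
T = 20.3 + 414.938 = 435.238 °C

T = 435.2 °C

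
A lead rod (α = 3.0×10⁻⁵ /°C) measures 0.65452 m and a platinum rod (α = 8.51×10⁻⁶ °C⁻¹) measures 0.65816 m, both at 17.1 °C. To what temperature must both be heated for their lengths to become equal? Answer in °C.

L₁(1 + α₁ΔT) = L₂(1 + α₂ΔT) ⇒ ΔT = (L₂ − L₁)/(α₁L₁ − α₂L₂)
L₂ − L₁ = 0.65816 − 0.65452 = 3.64×10⁻³ m
α₁L₁ − α₂L₂ = 3.0×10⁻⁵×0.65452 − 8.51×10⁻⁶×0.65816 = 1.40346584×10⁻⁵ m/K
ΔT = 3.64×10⁻³ / 1.40346584×10⁻⁵ = 259.358 K
T = 17.1 + 259.358 = 276.458 °C

T = 276.5 °C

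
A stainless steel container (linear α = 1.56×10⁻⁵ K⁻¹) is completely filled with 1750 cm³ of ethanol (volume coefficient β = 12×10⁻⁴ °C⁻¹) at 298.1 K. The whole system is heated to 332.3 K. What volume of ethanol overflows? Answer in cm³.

The container also expands: β_container ≈ 3α = 4.68×10⁻⁵ /K
Net overflow = V₀(β_liq − 3α_cont)ΔT
β − 3α = 1.20×10⁻³ − 4.68×10⁻⁵ = 1.1532×10⁻³ /K; ΔT = 34.2 K
ΔV = 1750 × 1.1532×10⁻³ × 34.2 = 69.0 cm³

69.0 cm³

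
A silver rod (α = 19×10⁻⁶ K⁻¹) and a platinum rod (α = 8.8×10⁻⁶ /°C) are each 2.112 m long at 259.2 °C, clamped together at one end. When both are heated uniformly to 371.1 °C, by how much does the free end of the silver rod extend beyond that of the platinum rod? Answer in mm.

2.41 mm

ΔT = 111.9 K
silver: ΔL = 19×10⁻⁶ × 2.112 m × 111.9 = 4.4903×10⁻³ m = 4.4903 mm
platinum: ΔL = 8.8×10⁻⁶ × 2.112 m × 111.9 = 2.0797×10⁻³ m = 2.0797 mm
difference = 4.4903 − 2.0797 = 2.4106 mm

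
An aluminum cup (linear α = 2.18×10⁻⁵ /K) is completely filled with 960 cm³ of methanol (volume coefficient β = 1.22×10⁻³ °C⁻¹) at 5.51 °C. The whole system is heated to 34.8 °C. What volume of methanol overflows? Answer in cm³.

The cup also expands: β_container ≈ 3α = 6.54×10⁻⁵ /K
Net overflow = V₀(β_liq − 3α_cont)ΔT
β − 3α = 1.22×10⁻³ − 6.54×10⁻⁵ = 1.1546×10⁻³ /K; ΔT = 29.29 K
ΔV = 960 × 1.1546×10⁻³ × 29.29 = 32.5 cm³

32.5 cm³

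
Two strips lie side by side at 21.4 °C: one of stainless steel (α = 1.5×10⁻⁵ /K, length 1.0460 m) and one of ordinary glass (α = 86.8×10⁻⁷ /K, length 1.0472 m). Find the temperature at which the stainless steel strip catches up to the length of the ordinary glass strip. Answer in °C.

L₁(1 + α₁ΔT) = L₂(1 + α₂ΔT) ⇒ ΔT = (L₂ − L₁)/(α₁L₁ − α₂L₂)
L₂ − L₁ = 1.0472 − 1.0460 = 1.20×10⁻³ m
α₁L₁ − α₂L₂ = 1.5×10⁻⁵×1.0460 − 86.8×10⁻⁷×1.0472 = 6.600304×10⁻⁶ m/K
ΔT = 1.20×10⁻³ / 6.600304×10⁻⁶ = 181.810 K
T = 21.4 + 181.810 = 203.210 °C

T = 203.2 °C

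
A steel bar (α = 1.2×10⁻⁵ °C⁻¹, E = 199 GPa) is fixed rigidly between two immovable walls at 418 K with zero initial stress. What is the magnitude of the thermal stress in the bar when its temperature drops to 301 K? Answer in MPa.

Fully constrained: the free strain ε = αΔT is blocked, so σ = Eε = EαΔT.
|ΔT| = 117 K
σ = 199×10⁹ × 1.2×10⁻⁵ × 117 = 2.79×10⁸ Pa

σ = 279 MPa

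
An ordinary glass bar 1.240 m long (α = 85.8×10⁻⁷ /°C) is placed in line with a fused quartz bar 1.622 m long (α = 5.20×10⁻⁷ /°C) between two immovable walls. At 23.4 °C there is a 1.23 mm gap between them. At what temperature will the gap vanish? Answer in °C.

Gap closes when ΔL₁ + ΔL₂ = 1.23 mm = 1.23×10⁻³ m
(α₁L₁ + α₂L₂)ΔT = g
α₁L₁ + α₂L₂ = 85.8×10⁻⁷×1.240 + 5.20×10⁻⁷×1.622 = 1.148264×10⁻⁵ m/K
ΔT = 1.23×10⁻³ / 1.148264×10⁻⁵ = 107.12 K
T = 23.4 + 107.12 = 130.52 °C

T = 131 °C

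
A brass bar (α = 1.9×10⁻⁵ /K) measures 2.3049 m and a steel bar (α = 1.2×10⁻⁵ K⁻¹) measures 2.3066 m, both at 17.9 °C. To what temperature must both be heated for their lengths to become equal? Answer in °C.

Equal length when α₁L₁ΔT − α₂L₂ΔT = L₂ − L₁ = 1.70×10⁻³ m
α₁L₁ = 4.37931×10⁻⁵, α₂L₂ = 2.76792×10⁻⁵ → Δ(αL) = 1.61139×10⁻⁵ m/K
ΔT = 1.70×10⁻³ / 1.61139×10⁻⁵ = 105.499 K, so T = 17.9 + 105.499 = 123.399 °C

T = 123.4 °C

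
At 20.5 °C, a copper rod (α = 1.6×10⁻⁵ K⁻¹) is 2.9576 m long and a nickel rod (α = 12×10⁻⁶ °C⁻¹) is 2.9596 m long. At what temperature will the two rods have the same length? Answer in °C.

Equal length when α₁L₁ΔT − α₂L₂ΔT = L₂ − L₁ = 2.00×10⁻³ m
α₁L₁ = 4.73216×10⁻⁵, α₂L₂ = 3.55152×10⁻⁵ → Δ(αL) = 1.18064×10⁻⁵ m/K
ΔT = 2.00×10⁻³ / 1.18064×10⁻⁵ = 169.400 K, so T = 20.5 + 169.400 = 189.900 °C

T = 189.9 °C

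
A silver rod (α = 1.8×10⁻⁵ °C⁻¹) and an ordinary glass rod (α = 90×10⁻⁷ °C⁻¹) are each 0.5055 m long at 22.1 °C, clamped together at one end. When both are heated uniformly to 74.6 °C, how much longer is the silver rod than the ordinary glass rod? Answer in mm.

ΔT = 52.5 K
silver: ΔL = 1.8×10⁻⁵ × 0.5055 m × 52.5 = 4.7770×10⁻⁴ m = 0.47770 mm
ordinary glass: ΔL = 90×10⁻⁷ × 0.5055 m × 52.5 = 2.3885×10⁻⁴ m = 0.23885 mm
difference = 0.47770 − 0.23885 = 0.23885 mm

0.239 mm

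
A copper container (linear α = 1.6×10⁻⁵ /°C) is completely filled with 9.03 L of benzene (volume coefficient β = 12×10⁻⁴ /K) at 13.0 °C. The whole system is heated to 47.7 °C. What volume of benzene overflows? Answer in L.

0.361 L

The container also expands: β_container ≈ 3α = 4.8×10⁻⁵ /K
Net overflow = V₀(β_liq − 3α_cont)ΔT
β − 3α = 1.20×10⁻³ − 4.8×10⁻⁵ = 1.152×10⁻³ /K; ΔT = 34.7 K
ΔV = 9.03 × 1.152×10⁻³ × 34.7 = 0.361 L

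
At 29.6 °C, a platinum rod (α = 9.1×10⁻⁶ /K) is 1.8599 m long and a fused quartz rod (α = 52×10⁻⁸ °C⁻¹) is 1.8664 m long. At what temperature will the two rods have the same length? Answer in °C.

T = 437.0 °C

L₁(1 + α₁ΔT) = L₂(1 + α₂ΔT) ⇒ ΔT = (L₂ − L₁)/(α₁L₁ − α₂L₂)
L₂ − L₁ = 1.8664 − 1.8599 = 6.50×10⁻³ m
α₁L₁ − α₂L₂ = 9.1×10⁻⁶×1.8599 − 52×10⁻⁸×1.8664 = 1.5954562×10⁻⁵ m/K
ΔT = 6.50×10⁻³ / 1.5954562×10⁻⁵ = 407.407 K
T = 29.6 + 407.407 = 437.007 °C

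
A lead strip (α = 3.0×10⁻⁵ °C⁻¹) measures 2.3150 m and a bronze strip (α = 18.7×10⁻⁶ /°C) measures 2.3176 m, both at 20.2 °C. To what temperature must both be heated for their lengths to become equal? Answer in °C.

Equal length when α₁L₁ΔT − α₂L₂ΔT = L₂ − L₁ = 2.60×10⁻³ m
α₁L₁ = 6.945×10⁻⁵, α₂L₂ = 4.333912×10⁻⁵ → Δ(αL) = 2.611088×10⁻⁵ m/K
ΔT = 2.60×10⁻³ / 2.611088×10⁻⁵ = 99.575 K, so T = 20.2 + 99.575 = 119.775 °C

T = 119.8 °C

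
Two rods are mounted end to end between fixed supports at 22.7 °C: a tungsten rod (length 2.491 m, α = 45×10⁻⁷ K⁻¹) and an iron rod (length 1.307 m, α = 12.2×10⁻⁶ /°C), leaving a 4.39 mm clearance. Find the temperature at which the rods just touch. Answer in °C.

T = 184 °C

Gap closes when ΔL₁ + ΔL₂ = 4.39 mm = 4.39×10⁻³ m
(α₁L₁ + α₂L₂)ΔT = g
α₁L₁ + α₂L₂ = 45×10⁻⁷×2.491 + 12.2×10⁻⁶×1.307 = 2.71549×10⁻⁵ m/K
ΔT = 4.39×10⁻³ / 2.71549×10⁻⁵ = 161.67 K
T = 22.7 + 161.67 = 184.37 °C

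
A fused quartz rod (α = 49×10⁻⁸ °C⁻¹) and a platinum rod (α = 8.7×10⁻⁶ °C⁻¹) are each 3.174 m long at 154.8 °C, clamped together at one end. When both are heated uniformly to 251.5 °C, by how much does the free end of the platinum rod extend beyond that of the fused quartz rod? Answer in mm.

2.52 mm

ΔT = 96.7 K
fused quartz: ΔL = 49×10⁻⁸ × 3.174 m × 96.7 = 1.5039×10⁻⁴ m = 0.15039 mm
platinum: ΔL = 8.7×10⁻⁶ × 3.174 m × 96.7 = 2.6703×10⁻³ m = 2.6703 mm
difference = 2.6703 − 0.15039 = 2.51991 mm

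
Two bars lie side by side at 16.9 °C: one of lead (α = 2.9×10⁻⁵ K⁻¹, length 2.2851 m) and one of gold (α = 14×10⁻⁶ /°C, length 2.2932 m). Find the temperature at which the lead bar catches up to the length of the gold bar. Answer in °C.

T = 254.0 °C

L₁(1 + α₁ΔT) = L₂(1 + α₂ΔT) ⇒ ΔT = (L₂ − L₁)/(α₁L₁ − α₂L₂)
L₂ − L₁ = 2.2932 − 2.2851 = 8.10×10⁻³ m
α₁L₁ − α₂L₂ = 2.9×10⁻⁵×2.2851 − 14×10⁻⁶×2.2932 = 3.41631×10⁻⁵ m/K
ΔT = 8.10×10⁻³ / 3.41631×10⁻⁵ = 237.098 K
T = 16.9 + 237.098 = 253.998 °C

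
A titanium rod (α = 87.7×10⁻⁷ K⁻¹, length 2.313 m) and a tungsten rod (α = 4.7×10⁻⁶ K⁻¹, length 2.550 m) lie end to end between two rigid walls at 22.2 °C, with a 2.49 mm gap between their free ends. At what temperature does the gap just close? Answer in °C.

α₁L₁ = 2.028501×10⁻⁵ m/K, α₂L₂ = 1.1985×10⁻⁵ m/K → total 3.227001×10⁻⁵ m/K
ΔT = g/(α₁L₁+α₂L₂) = 2.49×10⁻³ / 3.227001×10⁻⁵ = 77.161 K
T = 22.2 + 77.161 = 99.361 °C

T = 99.4 °C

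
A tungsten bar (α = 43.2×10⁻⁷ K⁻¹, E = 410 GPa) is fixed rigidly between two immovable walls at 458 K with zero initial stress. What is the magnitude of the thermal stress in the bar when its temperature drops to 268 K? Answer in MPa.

Fully constrained: the free strain ε = αΔT is blocked, so σ = Eε = EαΔT.
|ΔT| = 190 K
σ = 410×10⁹ × 43.2×10⁻⁷ × 190 = 3.37×10⁸ Pa

σ = 337 MPa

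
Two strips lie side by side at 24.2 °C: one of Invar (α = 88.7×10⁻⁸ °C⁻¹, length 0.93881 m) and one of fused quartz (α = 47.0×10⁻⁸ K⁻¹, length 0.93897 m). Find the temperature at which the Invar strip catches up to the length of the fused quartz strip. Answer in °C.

T = 433.0 °C

L₁(1 + α₁ΔT) = L₂(1 + α₂ΔT) ⇒ ΔT = (L₂ − L₁)/(α₁L₁ − α₂L₂)
L₂ − L₁ = 0.93897 − 0.93881 = 1.60×10⁻⁴ m
α₁L₁ − α₂L₂ = 88.7×10⁻⁸×0.93881 − 47.0×10⁻⁸×0.93897 = 3.9140857×10⁻⁷ m/K
ΔT = 1.60×10⁻⁴ / 3.9140857×10⁻⁷ = 408.780 K
T = 24.2 + 408.780 = 432.980 °C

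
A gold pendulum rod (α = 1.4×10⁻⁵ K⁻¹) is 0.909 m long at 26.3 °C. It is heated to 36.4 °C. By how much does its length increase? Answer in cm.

|ΔT| = |36.4 − 26.3| = 10.1 K
ΔL = αL₀ΔT = (1.4×10⁻⁵)(0.909)(10.1) = 1.29×10⁻⁴ m

ΔL = 0.0129 cm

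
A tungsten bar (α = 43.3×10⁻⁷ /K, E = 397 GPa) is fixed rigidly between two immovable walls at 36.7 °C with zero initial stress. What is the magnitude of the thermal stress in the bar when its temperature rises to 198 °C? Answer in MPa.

σ = 277 MPa

Fully constrained: the free strain ε = αΔT is blocked, so σ = Eε = EαΔT.
|ΔT| = 161.3 K
σ = 397×10⁹ × 43.3×10⁻⁷ × 161.3 = 2.77×10⁸ Pa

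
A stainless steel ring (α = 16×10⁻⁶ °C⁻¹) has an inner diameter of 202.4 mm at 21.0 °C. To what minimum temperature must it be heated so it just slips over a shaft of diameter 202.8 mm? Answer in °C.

T = 145 °C

Required Δd = 202.8 − 202.4 = 0.4 mm
Δd = αd₀ΔT ⇒ ΔT = Δd/(αd₀) = 0.4 / (16×10⁻⁶ × 202.4) = 123.52 K
T_min = 21.0 + 123.52 = 144.52 °C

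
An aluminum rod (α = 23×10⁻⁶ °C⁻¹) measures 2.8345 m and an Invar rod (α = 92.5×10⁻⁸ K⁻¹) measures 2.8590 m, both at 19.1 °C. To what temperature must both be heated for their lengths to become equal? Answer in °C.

L₁(1 + α₁ΔT) = L₂(1 + α₂ΔT) ⇒ ΔT = (L₂ − L₁)/(α₁L₁ − α₂L₂)
L₂ − L₁ = 2.8590 − 2.8345 = 2.45×10⁻² m
α₁L₁ − α₂L₂ = 23×10⁻⁶×2.8345 − 92.5×10⁻⁸×2.8590 = 6.2548925×10⁻⁵ m/K
ΔT = 2.45×10⁻² / 6.2548925×10⁻⁵ = 391.693 K
T = 19.1 + 391.693 = 410.793 °C

T = 410.8 °C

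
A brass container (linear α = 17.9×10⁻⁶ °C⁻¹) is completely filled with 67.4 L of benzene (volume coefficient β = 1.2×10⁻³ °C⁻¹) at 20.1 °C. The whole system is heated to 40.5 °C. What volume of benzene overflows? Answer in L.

1.58 L

The container also expands: β_container ≈ 3α = 5.37×10⁻⁵ /K
Net overflow = V₀(β_liq − 3α_cont)ΔT
β − 3α = 1.20×10⁻³ − 5.37×10⁻⁵ = 1.1463×10⁻³ /K; ΔT = 20.4 K
ΔV = 67.4 × 1.1463×10⁻³ × 20.4 = 1.58 L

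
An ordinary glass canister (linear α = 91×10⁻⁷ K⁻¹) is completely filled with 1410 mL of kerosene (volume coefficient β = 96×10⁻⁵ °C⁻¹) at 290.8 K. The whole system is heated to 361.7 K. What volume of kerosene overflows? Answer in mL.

93.2 mL

The canister also expands: β_container ≈ 3α = 2.73×10⁻⁵ /K
Net overflow = V₀(β_liq − 3α_cont)ΔT
β − 3α = 9.60×10⁻⁴ − 2.73×10⁻⁵ = 9.327×10⁻⁴ /K; ΔT = 70.9 K
ΔV = 1410 × 9.327×10⁻⁴ × 70.9 = 93.2 mL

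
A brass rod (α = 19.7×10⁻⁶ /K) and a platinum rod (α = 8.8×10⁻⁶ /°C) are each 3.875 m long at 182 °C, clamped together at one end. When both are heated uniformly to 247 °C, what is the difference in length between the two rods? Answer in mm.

ΔT = 65 K
brass: ΔL = 19.7×10⁻⁶ × 3.875 m × 65 = 4.9619×10⁻³ m = 4.9619 mm
platinum: ΔL = 8.8×10⁻⁶ × 3.875 m × 65 = 2.2165×10⁻³ m = 2.2165 mm
difference = 4.9619 − 2.2165 = 2.7454 mm

2.75 mm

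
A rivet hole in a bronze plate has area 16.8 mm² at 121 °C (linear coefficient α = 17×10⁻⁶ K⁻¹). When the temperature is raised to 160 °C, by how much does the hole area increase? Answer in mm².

Area coefficient ≈ 2α; |ΔT| = 39 K
ΔA = 2αA₀ΔT = 2(17×10⁻⁶)(16.8)(39) = 0.0223 mm²

ΔA = 0.0223 mm²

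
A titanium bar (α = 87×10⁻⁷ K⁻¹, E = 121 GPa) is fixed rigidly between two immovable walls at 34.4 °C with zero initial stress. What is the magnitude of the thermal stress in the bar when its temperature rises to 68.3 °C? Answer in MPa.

Fully constrained: the free strain ε = αΔT is blocked, so σ = Eε = EαΔT.
|ΔT| = 33.9 K
σ = 121×10⁹ × 87×10⁻⁷ × 33.9 = 3.57×10⁷ Pa

σ = 35.7 MPa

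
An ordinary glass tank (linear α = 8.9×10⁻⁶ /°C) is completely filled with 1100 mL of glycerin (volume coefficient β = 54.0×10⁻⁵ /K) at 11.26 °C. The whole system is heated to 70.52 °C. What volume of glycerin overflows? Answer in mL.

33.5 mL

The tank also expands: β_container ≈ 3α = 2.67×10⁻⁵ /K
Net overflow = V₀(β_liq − 3α_cont)ΔT
β − 3α = 5.40×10⁻⁴ − 2.67×10⁻⁵ = 5.133×10⁻⁴ /K; ΔT = 59.26 K
ΔV = 1100 × 5.133×10⁻⁴ × 59.26 = 33.5 mL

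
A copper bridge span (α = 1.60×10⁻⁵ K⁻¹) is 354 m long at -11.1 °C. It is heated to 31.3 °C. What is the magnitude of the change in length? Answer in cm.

ΔL = 24.0 cm

|ΔT| = |31.3 − (-11.1)| = 42.4 K
ΔL = αL₀ΔT = (1.60×10⁻⁵)(354)(42.4) = 2.40×10⁻¹ m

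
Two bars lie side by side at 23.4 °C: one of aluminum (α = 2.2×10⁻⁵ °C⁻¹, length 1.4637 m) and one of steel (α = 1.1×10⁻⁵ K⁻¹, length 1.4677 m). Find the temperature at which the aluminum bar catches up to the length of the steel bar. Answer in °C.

L₁(1 + α₁ΔT) = L₂(1 + α₂ΔT) ⇒ ΔT = (L₂ − L₁)/(α₁L₁ − α₂L₂)
L₂ − L₁ = 1.4677 − 1.4637 = 4.00×10⁻³ m
α₁L₁ − α₂L₂ = 2.2×10⁻⁵×1.4637 − 1.1×10⁻⁵×1.4677 = 1.60567×10⁻⁵ m/K
ΔT = 4.00×10⁻³ / 1.60567×10⁻⁵ = 249.117 K
T = 23.4 + 249.117 = 272.517 °C

T = 272.5 °C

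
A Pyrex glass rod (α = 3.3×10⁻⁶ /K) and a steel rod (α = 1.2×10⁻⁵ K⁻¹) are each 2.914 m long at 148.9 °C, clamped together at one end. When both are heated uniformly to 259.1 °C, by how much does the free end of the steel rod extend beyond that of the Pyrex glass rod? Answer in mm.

2.79 mm

ΔT = 110.2 K
Pyrex glass: ΔL = 3.3×10⁻⁶ × 2.914 m × 110.2 = 1.0597×10⁻³ m = 1.0597 mm
steel: ΔL = 1.2×10⁻⁵ × 2.914 m × 110.2 = 3.8535×10⁻³ m = 3.8535 mm
difference = 3.8535 − 1.0597 = 2.7938 mm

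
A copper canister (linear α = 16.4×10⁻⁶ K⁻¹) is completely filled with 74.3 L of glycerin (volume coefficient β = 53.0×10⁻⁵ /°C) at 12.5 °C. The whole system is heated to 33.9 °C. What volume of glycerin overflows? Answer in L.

0.764 L

The canister also expands: β_container ≈ 3α = 4.92×10⁻⁵ /K
Net overflow = V₀(β_liq − 3α_cont)ΔT
β − 3α = 5.30×10⁻⁴ − 4.92×10⁻⁵ = 4.808×10⁻⁴ /K; ΔT = 21.4 K
ΔV = 74.3 × 4.808×10⁻⁴ × 21.4 = 0.764 L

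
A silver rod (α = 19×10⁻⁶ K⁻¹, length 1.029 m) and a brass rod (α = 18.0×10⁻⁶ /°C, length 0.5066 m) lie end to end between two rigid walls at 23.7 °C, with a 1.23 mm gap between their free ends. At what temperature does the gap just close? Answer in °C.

T = 66.6 °C

Gap closes when ΔL₁ + ΔL₂ = 1.23 mm = 1.23×10⁻³ m
(α₁L₁ + α₂L₂)ΔT = g
α₁L₁ + α₂L₂ = 19×10⁻⁶×1.029 + 18.0×10⁻⁶×0.5066 = 2.86698×10⁻⁵ m/K
ΔT = 1.23×10⁻³ / 2.86698×10⁻⁵ = 42.902 K
T = 23.7 + 42.902 = 66.602 °C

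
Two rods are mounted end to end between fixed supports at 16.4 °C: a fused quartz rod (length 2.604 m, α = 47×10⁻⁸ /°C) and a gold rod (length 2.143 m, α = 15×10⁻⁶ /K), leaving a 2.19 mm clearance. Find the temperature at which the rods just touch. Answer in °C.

T = 82.0 °C

Gap closes when ΔL₁ + ΔL₂ = 2.19 mm = 2.19×10⁻³ m
(α₁L₁ + α₂L₂)ΔT = g
α₁L₁ + α₂L₂ = 47×10⁻⁸×2.604 + 15×10⁻⁶×2.143 = 3.336888×10⁻⁵ m/K
ΔT = 2.19×10⁻³ / 3.336888×10⁻⁵ = 65.630 K
T = 16.4 + 65.630 = 82.030 °C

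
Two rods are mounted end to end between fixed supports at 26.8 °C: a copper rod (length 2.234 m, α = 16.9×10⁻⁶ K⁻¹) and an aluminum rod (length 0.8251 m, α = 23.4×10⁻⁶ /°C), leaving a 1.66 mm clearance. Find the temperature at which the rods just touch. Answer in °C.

T = 55.9 °C

Gap closes when ΔL₁ + ΔL₂ = 1.66 mm = 1.66×10⁻³ m
(α₁L₁ + α₂L₂)ΔT = g
α₁L₁ + α₂L₂ = 16.9×10⁻⁶×2.234 + 23.4×10⁻⁶×0.8251 = 5.706194×10⁻⁵ m/K
ΔT = 1.66×10⁻³ / 5.706194×10⁻⁵ = 29.091 K
T = 26.8 + 29.091 = 55.891 °C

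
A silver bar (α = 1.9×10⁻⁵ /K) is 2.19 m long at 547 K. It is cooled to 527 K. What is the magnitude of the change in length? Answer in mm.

|ΔT| = |527 − 547| = 20 K
ΔL = αL₀ΔT = (1.9×10⁻⁵)(2.19)(20) = 8.32×10⁻⁴ m

ΔL = 0.832 mm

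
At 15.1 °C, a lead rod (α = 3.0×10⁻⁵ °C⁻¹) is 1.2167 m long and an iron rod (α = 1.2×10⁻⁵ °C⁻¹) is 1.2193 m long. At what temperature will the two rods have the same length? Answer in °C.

T = 134.0 °C

L₁(1 + α₁ΔT) = L₂(1 + α₂ΔT) ⇒ ΔT = (L₂ − L₁)/(α₁L₁ − α₂L₂)
L₂ − L₁ = 1.2193 − 1.2167 = 2.60×10⁻³ m
α₁L₁ − α₂L₂ = 3.0×10⁻⁵×1.2167 − 1.2×10⁻⁵×1.2193 = 2.18694×10⁻⁵ m/K
ΔT = 2.60×10⁻³ / 2.18694×10⁻⁵ = 118.888 K
T = 15.1 + 118.888 = 133.988 °C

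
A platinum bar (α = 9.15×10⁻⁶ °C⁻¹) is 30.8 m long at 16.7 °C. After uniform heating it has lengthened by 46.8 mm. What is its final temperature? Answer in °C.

ΔL = αL₀ΔT ⇒ ΔT = ΔL / (αL₀)
ΔT = 46.8×10⁻³ m / (9.15×10⁻⁶ × 30.8 m) = 166.06 K
T = 16.7 + 166.06 = 182.76 °C

T = 183 °C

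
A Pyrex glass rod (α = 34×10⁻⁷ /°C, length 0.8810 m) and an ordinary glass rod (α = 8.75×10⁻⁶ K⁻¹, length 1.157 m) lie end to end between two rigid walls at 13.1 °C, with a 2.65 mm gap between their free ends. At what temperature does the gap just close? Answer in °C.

T = 215 °C

α₁L₁ = 2.9954×10⁻⁶ m/K, α₂L₂ = 1.012375×10⁻⁵ m/K → total 1.311915×10⁻⁵ m/K
ΔT = g/(α₁L₁+α₂L₂) = 2.65×10⁻³ / 1.311915×10⁻⁵ = 201.99 K
T = 13.1 + 201.99 = 215.09 °C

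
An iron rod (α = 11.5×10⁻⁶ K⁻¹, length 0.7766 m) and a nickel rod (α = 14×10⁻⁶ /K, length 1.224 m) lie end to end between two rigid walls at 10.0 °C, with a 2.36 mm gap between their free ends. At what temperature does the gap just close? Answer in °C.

Gap closes when ΔL₁ + ΔL₂ = 2.36 mm = 2.36×10⁻³ m
(α₁L₁ + α₂L₂)ΔT = g
α₁L₁ + α₂L₂ = 11.5×10⁻⁶×0.7766 + 14×10⁻⁶×1.224 = 2.60669×10⁻⁵ m/K
ΔT = 2.36×10⁻³ / 2.60669×10⁻⁵ = 90.54 K
T = 10.0 + 90.54 = 100.54 °C

T = 101 °C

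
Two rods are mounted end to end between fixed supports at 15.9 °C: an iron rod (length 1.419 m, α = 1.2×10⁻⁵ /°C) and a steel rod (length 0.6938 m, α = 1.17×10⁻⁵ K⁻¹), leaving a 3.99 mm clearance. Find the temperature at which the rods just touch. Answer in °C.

Gap closes when ΔL₁ + ΔL₂ = 3.99 mm = 3.99×10⁻³ m
(α₁L₁ + α₂L₂)ΔT = g
α₁L₁ + α₂L₂ = 1.2×10⁻⁵×1.419 + 1.17×10⁻⁵×0.6938 = 2.514546×10⁻⁵ m/K
ΔT = 3.99×10⁻³ / 2.514546×10⁻⁵ = 158.68 K
T = 15.9 + 158.68 = 174.58 °C

T = 175 °C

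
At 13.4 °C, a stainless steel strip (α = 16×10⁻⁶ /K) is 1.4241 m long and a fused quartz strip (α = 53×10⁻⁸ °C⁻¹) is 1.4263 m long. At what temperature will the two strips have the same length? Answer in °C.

T = 113.3 °C

Equal length when α₁L₁ΔT − α₂L₂ΔT = L₂ − L₁ = 2.20×10⁻³ m
α₁L₁ = 2.27856×10⁻⁵, α₂L₂ = 7.55939×10⁻⁷ → Δ(αL) = 2.2029661×10⁻⁵ m/K
ΔT = 2.20×10⁻³ / 2.2029661×10⁻⁵ = 99.865 K, so T = 13.4 + 99.865 = 113.265 °C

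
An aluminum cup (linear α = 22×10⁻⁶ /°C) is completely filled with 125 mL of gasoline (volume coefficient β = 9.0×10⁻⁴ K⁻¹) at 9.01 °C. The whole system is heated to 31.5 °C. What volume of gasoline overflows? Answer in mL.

The cup also expands: β_container ≈ 3α = 6.6×10⁻⁵ /K
Net overflow = V₀(β_liq − 3α_cont)ΔT
β − 3α = 9.00×10⁻⁴ − 6.6×10⁻⁵ = 8.34×10⁻⁴ /K; ΔT = 22.49 K
ΔV = 125 × 8.34×10⁻⁴ × 22.49 = 2.34 mL

2.34 mL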